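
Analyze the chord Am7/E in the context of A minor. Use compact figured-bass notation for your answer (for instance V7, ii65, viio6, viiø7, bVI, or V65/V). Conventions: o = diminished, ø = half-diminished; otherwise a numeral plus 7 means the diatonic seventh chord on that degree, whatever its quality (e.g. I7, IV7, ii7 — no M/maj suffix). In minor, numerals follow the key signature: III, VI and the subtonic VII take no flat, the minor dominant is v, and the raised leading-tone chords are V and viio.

i43

Stacked in thirds the chord is A-C-E-G: a minor seventh chord on A.
A is scale degree 1 in A minor, and a minor seventh chord on that degree is written i7.
With E in the bass the chord is in second inversion, so the figured bass is 43.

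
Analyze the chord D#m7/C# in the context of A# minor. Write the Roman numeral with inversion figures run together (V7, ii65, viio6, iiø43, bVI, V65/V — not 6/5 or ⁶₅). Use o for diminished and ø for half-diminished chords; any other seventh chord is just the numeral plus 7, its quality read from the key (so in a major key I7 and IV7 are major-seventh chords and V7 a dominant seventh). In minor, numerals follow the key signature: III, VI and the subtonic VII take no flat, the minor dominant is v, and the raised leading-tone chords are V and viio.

Stacked in thirds the chord is D#-F#-A#-C#: a minor seventh chord on D#.
D# is scale degree 4 in A# minor, and a minor seventh chord on that degree is written iv7.
With C# in the bass the chord is in third inversion, so the figured bass is 42.

iv42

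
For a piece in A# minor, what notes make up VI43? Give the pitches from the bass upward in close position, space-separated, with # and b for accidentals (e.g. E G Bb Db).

C# E# F# A#

In A# minor, scale degree 6 is F#, and the diatonic chord built there is a major seventh chord.
Stacking thirds from F# gives F#-A#-C#-E#.
With the 43 figure the chord is in second inversion; from the bass C# upward in close position it reads C#-E#-F#-A#.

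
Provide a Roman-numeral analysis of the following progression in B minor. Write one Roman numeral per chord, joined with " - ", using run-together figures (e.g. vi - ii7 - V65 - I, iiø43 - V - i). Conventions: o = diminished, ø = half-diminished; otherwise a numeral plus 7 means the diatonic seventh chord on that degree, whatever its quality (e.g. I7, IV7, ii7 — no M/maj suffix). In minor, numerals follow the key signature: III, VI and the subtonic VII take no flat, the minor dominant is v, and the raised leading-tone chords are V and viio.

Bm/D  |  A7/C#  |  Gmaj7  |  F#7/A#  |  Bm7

i6 - VII65 - VI7 - V65 - i7

Bm/D: root B is the tonic; minor triad there is i6.
A7/C# has root A, degree 7 in B minor, so VII65.
Gmaj7 has root G, degree 6 in B minor, so VI7.
F#7/A#: dominant seventh chord on F# = scale degree 5 → V65.
Bm7: minor seventh chord on B = scale degree 1 → i7.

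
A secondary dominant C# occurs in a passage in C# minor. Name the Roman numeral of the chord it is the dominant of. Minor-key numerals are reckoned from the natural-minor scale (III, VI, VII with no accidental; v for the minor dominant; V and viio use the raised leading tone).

iv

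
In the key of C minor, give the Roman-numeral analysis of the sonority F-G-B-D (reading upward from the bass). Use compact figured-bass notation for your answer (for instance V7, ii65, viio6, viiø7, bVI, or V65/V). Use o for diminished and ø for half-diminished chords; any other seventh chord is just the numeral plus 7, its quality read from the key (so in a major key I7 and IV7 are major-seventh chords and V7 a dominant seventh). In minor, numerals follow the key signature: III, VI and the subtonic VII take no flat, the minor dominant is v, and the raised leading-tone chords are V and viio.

V42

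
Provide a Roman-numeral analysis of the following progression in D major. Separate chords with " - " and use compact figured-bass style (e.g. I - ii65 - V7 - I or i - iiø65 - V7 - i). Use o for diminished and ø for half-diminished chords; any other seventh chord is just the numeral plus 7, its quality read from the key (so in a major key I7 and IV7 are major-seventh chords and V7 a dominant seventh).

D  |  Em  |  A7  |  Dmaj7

I - ii - V7 - I7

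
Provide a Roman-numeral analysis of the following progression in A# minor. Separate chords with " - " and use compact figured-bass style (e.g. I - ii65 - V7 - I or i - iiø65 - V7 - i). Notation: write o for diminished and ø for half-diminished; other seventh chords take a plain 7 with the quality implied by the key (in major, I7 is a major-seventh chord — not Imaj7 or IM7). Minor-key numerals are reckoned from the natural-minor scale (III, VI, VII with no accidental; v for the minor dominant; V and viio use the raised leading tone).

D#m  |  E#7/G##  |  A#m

iv - V65 - i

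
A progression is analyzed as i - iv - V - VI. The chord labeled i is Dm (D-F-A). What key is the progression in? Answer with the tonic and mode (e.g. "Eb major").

The anchor chord is a minor triad on D, labeled i.
If D is scale degree 1 and the mode makes that degree carry a minor triad, the tonic is D and the mode is minor.

D minor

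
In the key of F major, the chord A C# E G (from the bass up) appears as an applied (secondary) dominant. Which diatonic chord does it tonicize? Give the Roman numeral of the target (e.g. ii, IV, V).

vi

The chord is a dominant seventh chord on A.
A dominant resolves down a perfect fifth: A → D. In F major, D is scale degree 6, i.e. vi.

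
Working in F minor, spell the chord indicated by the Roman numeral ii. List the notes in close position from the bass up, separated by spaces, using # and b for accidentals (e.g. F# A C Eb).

Scale degree 2 in F minor is G; here the chord built on it is altered to a minor triad. ii is the minor supertonic, borrowed from the parallel major (the Dorian ii).
So the chord is G-Bb-D, a minor triad.

G Bb D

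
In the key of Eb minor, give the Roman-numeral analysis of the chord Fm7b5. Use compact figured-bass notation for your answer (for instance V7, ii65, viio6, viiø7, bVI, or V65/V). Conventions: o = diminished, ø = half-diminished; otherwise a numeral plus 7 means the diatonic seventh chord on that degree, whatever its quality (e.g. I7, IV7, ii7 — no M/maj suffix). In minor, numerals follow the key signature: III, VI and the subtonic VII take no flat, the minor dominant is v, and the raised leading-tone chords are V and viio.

Stacked in thirds the chord is F-Ab-Cb-Eb: a half-diminished seventh chord on F.
F is scale degree 2 in Eb minor, and a half-diminished seventh chord on that degree is written iiø7.

iiø7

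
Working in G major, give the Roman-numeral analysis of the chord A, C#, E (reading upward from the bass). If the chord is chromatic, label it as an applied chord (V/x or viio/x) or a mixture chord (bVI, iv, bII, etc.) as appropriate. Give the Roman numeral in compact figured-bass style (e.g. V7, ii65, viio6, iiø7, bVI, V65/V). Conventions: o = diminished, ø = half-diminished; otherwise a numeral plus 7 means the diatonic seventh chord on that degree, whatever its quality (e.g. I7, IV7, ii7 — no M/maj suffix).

V/V

Stacked in thirds the chord is A-C#-E: a major triad on A.
A is not a diatonic chord root with this quality in G major, but it lies a perfect fifth above D (V), so the chord functions as an applied dominant of V.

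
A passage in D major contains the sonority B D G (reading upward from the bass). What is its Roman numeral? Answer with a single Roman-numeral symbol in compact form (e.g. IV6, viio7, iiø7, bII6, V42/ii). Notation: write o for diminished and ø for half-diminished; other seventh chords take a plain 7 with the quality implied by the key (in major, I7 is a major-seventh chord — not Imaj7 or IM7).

Stacked in thirds the chord is G-B-D: a major triad on G.
G is scale degree 4 in D major, and a major triad on that degree is written IV.
With B in the bass the chord is in first inversion, so the figured bass is 6.

IV6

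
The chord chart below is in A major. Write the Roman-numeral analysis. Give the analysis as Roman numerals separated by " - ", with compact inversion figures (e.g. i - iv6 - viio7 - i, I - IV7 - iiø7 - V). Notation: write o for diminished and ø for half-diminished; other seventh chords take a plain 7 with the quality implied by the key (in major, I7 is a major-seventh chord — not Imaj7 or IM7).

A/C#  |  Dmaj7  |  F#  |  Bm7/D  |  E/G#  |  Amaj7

A/C#: root A is the tonic; major triad there is I6.
Dmaj7: major seventh chord on D = scale degree 4 → IV7.
F# is the secondary dominant of ii (major triad on F#): V/ii.
Bm7/D: root B is the supertonic; minor seventh chord there is ii65.
E/G#: major triad on E = scale degree 5 → V6.
Amaj7: root A is the tonic; major seventh chord there is I7.

I6 - IV7 - V/ii - ii65 - V6 - I7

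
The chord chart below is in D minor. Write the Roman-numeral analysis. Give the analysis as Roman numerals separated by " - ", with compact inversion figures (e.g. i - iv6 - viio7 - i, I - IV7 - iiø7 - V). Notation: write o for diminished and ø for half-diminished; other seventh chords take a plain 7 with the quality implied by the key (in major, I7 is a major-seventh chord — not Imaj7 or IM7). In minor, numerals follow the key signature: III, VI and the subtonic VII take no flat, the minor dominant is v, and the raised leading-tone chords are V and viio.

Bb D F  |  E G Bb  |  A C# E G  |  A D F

VI - iio - V7 - i64

Bb-D-F has root Bb, degree 6 in D minor, so VI.
E-G-Bb: root E is the supertonic; diminished triad there is iio.
A-C#-E-G: dominant seventh chord on A = scale degree 5 → V7.
A-D-F: minor triad on D = scale degree 1 → i64.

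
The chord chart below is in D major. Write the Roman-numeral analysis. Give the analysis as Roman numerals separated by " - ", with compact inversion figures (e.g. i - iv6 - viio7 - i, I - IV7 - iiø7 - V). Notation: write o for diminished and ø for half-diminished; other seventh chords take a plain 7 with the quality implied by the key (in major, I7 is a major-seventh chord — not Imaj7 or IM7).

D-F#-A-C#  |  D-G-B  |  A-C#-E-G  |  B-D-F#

D-F#-A-C# has root D, degree 1 in D major, so I7.
D-G-B: root G is the subdominant; major triad there is IV64.
A-C#-E-G has root A, degree 5 in D major, so V7.
B-D-F#: minor triad on B = scale degree 6 → vi.

I7 - IV64 - V7 - vi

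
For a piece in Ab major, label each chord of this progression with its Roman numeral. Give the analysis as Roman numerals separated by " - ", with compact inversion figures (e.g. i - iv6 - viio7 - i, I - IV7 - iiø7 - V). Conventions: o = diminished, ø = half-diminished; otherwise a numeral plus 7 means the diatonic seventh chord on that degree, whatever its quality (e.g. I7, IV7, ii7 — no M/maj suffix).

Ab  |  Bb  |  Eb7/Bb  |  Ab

Ab: major triad on Ab = scale degree 1 → I.
Bb is the secondary dominant of V (major triad on Bb): V/V.
Eb7/Bb: root Eb is the dominant; dominant seventh chord there is V43.
Ab: root Ab is the tonic; major triad there is I.

I - V/V - V43 - I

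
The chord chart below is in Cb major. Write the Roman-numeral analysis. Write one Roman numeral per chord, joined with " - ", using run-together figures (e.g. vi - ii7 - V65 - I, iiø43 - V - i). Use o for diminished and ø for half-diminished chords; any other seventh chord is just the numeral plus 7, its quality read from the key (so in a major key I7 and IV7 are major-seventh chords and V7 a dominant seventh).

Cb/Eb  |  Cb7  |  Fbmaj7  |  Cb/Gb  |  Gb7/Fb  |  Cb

Cb/Eb: major triad on Cb = scale degree 1 → I6.
Cb7 is the secondary dominant of IV (dominant seventh chord on Cb): V7/IV.
Fbmaj7: major seventh chord on Fb = scale degree 4 → IV7.
Cb/Gb: major triad on Cb = scale degree 1 → I64.
Gb7/Fb: dominant seventh chord on Gb = scale degree 5 → V42.
Cb has root Cb, degree 1 in Cb major, so I.

I6 - V7/IV - IV7 - I64 - V42 - I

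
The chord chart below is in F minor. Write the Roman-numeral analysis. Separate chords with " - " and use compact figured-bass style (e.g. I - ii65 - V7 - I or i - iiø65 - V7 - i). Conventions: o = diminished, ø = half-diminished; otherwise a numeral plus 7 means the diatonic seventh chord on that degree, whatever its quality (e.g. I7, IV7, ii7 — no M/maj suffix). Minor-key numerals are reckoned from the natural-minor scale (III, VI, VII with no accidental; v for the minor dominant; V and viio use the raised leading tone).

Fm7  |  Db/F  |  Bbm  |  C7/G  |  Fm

i7 - VI6 - iv - V43 - i

Fm7 has root F, degree 1 in F minor, so i7.
Db/F has root Db, degree 6 in F minor, so VI6.
Bbm: root Bb is the subdominant; minor triad there is iv.
C7/G has root C, degree 5 in F minor, so V43.
Fm: root F is the tonic; minor triad there is i.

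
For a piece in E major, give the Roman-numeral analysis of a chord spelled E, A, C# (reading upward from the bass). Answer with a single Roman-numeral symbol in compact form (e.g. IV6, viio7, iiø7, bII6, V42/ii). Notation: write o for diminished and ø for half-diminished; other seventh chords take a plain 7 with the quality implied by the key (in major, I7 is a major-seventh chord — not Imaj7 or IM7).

Stacked in thirds the chord is A-C#-E: a major triad on A.
In E major, A is the subdominant; the diatonic major triad there is IV.
With E in the bass the chord is in second inversion, so the figured bass is 64.

IV64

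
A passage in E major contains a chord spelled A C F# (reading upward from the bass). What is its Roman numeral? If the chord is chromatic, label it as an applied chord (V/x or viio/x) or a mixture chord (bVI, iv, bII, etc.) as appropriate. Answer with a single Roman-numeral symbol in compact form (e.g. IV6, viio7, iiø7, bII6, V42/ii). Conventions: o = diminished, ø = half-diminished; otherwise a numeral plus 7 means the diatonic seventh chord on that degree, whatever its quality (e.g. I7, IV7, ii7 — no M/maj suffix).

iio6

The pitches F#-A-C form a diminished triad rooted on F#.
F# is the second degree of E major. This is the diminished supertonic triad, borrowed from the parallel minor.
With A in the bass the chord is in first inversion, so the figured bass is 6.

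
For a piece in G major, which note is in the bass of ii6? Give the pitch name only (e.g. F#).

C

ii in G major has root A; the chord is A-C-E.
The figure 6 means first inversion — the third is in the bass.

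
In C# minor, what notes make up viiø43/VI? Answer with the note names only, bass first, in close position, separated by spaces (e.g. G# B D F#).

viiø43/VI is a secondary leading-tone chord. The target VI is A in C# minor; the applied chord is rooted a semitone below, on G#.
Building a half-diminished seventh chord on G# gives G#-B-D-F#.
With the 43 figure the chord is in second inversion; from the bass D upward in close position it reads D-F#-G#-B.

D F# G# B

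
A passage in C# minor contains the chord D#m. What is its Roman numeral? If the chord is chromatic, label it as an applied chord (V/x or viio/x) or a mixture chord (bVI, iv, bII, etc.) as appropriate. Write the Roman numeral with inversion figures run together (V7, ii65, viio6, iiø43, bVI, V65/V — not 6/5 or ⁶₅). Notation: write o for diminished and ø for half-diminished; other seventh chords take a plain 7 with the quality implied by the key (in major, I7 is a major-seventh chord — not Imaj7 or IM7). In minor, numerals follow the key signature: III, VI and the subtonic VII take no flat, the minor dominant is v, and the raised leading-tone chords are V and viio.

Stacked in thirds the chord is D#-F#-A#: a minor triad on D#.
D# is the second degree of C# minor. This is the minor supertonic, borrowed from the parallel major (the Dorian ii).

ii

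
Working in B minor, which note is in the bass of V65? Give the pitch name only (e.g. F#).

A#

V in B minor has root F#; the chord is F#-A#-C#-E.
The figure 65 means first inversion — the third is in the bass.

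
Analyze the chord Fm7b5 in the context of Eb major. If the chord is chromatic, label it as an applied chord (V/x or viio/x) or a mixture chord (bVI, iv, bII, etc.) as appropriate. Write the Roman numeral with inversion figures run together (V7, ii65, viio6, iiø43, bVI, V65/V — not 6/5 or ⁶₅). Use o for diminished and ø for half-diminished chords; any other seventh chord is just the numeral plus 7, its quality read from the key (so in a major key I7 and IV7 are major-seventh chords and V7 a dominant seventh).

The pitches F-Ab-Cb-Eb form a half-diminished seventh chord rooted on F.
F is the second degree of Eb major. This is the half-diminished supertonic seventh, borrowed from the parallel minor.

iiø7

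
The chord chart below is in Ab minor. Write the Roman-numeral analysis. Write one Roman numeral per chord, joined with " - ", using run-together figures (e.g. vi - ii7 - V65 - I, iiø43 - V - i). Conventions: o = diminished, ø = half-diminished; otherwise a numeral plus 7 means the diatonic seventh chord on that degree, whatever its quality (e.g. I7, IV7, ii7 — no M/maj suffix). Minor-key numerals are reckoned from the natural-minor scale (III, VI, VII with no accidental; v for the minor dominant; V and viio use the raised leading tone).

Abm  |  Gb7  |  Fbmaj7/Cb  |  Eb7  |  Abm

Abm: minor triad on Ab = scale degree 1 → i.
Gb7: dominant seventh chord on Gb = scale degree 7 → VII7.
Fbmaj7/Cb has root Fb, degree 6 in Ab minor, so VI43.
Eb7: root Eb is the dominant; dominant seventh chord there is V7.
Abm: minor triad on Ab = scale degree 1 → i.

i - VII7 - VI43 - V7 - i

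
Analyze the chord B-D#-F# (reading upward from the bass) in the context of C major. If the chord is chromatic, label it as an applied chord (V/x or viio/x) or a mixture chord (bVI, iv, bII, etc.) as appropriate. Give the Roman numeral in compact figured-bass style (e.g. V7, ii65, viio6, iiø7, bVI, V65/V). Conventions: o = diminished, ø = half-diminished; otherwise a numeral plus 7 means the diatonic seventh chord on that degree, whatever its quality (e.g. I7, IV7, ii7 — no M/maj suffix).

Stacked in thirds the chord is B-D#-F#: a major triad on B.
B is not a diatonic chord root with this quality in C major, but it lies a perfect fifth above E (iii), so the chord functions as an applied dominant of iii.

V/iii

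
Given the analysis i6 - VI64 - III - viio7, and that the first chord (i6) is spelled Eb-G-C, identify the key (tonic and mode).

The chord Cm/Eb is a minor triad rooted on C; its label is i6.
If C is scale degree 1 and the mode makes that degree carry a minor triad, the tonic is C and the mode is minor.

C minor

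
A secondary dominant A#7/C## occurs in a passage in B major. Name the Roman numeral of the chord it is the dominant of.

The chord is a dominant seventh chord on A#.
A dominant resolves down a perfect fifth: A# → D#. In B major, D# is scale degree 3, i.e. iii.

iii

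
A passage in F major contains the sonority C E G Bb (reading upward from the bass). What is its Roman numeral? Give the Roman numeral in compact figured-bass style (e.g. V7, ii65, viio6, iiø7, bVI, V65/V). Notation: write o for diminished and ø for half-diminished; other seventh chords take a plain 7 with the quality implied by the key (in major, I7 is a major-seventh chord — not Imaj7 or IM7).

V7

Stacked in thirds the chord is C-E-G-Bb: a dominant seventh chord on C.
C is scale degree 5 in F major, and a dominant seventh chord on that degree is written V7.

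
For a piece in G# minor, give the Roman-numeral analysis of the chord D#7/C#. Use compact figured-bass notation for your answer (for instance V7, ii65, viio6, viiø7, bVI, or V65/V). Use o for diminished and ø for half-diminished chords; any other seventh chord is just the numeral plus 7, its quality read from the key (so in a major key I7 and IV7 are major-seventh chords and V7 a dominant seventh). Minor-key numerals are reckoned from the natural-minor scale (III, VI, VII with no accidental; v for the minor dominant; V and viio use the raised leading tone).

V42

The pitches D#-F##-A#-C# form a dominant seventh chord rooted on D#.
In G# minor, D# is the dominant; the diatonic dominant seventh chord there is V7.
With C# in the bass the chord is in third inversion, so the figured bass is 42.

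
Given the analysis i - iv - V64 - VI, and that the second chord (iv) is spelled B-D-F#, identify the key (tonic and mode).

F# minor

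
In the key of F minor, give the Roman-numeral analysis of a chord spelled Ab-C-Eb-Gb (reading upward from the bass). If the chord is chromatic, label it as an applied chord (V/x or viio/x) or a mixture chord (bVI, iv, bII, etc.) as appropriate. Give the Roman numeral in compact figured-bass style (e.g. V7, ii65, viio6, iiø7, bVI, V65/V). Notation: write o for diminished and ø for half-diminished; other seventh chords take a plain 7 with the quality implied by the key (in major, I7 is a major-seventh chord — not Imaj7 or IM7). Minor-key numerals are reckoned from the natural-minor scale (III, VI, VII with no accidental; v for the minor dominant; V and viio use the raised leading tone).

Stacked in thirds the chord is Ab-C-Eb-Gb: a dominant seventh chord on Ab.
Ab is not a diatonic chord root with this quality in F minor, but it lies a perfect fifth above Db (VI), so the chord functions as an applied dominant of VI.

V7/VI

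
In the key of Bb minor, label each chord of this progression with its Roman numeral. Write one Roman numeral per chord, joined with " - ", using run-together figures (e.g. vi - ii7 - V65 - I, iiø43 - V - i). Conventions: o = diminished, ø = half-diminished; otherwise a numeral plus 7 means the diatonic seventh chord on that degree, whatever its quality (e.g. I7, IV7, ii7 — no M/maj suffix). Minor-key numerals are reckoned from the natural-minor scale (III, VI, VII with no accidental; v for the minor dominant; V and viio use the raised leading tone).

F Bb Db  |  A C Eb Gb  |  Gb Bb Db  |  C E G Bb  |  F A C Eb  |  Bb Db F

F-Bb-Db: root Bb is the tonic; minor triad there is i64.
A-C-Eb-Gb: root A is the leading tone; fully diminished seventh chord there is viio7.
Gb-Bb-Db: major triad on Gb = scale degree 6 → VI.
C-E-G-Bb: chromatic; C is V of V, so V7/V.
F-A-C-Eb has root F, degree 5 in Bb minor, so V7.
Bb-Db-F has root Bb, degree 1 in Bb minor, so i.

i64 - viio7 - VI - V7/V - V7 - i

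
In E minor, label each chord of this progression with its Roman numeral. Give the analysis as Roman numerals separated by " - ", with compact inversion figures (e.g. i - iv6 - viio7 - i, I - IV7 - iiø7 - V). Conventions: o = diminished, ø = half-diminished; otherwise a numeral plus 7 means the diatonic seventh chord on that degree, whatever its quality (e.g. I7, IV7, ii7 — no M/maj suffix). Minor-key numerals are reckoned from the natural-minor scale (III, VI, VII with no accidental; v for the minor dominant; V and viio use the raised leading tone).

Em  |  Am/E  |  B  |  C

i - iv64 - V - VI

Em: minor triad on E = scale degree 1 → i.
Am/E: root A is the subdominant; minor triad there is iv64.
B: major triad on B = scale degree 5 → V.
C: root C is the submediant; major triad there is VI.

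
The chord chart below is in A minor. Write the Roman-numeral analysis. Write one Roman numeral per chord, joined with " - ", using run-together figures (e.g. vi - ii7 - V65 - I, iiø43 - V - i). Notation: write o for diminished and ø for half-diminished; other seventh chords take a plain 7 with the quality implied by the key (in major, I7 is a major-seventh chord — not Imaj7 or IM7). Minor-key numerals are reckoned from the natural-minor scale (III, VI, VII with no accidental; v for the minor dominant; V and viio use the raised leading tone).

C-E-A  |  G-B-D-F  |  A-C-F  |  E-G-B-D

i6 - VII7 - VI6 - v7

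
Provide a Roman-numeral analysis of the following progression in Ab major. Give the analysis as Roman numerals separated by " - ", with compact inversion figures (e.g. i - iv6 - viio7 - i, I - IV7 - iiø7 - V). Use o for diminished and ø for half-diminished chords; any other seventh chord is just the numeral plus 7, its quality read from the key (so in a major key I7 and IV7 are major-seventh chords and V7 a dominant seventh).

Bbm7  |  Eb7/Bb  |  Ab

ii7 - V43 - I

Bbm7: root Bb is the supertonic; minor seventh chord there is ii7.
Eb7/Bb: root Eb is the dominant; dominant seventh chord there is V43.
Ab: root Ab is the tonic; major triad there is I.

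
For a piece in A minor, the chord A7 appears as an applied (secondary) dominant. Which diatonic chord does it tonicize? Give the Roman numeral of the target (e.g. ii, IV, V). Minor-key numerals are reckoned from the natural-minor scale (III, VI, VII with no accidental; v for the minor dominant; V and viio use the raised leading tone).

The chord is a dominant seventh chord on A.
A dominant resolves down a perfect fifth: A → D. In A minor, D is scale degree 4, i.e. iv.

iv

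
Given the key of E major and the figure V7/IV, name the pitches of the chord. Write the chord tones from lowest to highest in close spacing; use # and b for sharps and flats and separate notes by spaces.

The slash means an applied dominant: we want the dominant of IV. In E major, IV is A major, and its dominant is built on E.
Building a dominant seventh chord on E gives E-G#-B-D.

E G# B D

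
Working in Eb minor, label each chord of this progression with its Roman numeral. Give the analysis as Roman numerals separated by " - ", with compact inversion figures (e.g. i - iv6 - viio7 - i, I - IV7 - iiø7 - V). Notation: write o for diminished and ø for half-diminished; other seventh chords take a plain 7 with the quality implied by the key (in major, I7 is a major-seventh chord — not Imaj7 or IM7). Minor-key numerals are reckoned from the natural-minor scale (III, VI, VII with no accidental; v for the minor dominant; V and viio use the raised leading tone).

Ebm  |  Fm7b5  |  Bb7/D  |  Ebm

i - iiø7 - V65 - i

Ebm: minor triad on Eb = scale degree 1 → i.
Fm7b5: half-diminished seventh chord on F = scale degree 2 → iiø7.
Bb7/D: root Bb is the dominant; dominant seventh chord there is V65.
Ebm: minor triad on Eb = scale degree 1 → i.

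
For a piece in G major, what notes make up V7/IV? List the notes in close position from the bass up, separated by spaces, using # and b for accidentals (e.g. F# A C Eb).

G B D F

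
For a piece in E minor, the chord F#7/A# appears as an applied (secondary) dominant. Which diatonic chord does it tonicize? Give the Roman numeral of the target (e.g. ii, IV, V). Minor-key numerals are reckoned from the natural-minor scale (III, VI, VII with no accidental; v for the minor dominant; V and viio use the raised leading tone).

The chord is a dominant seventh chord on F#.
A dominant resolves down a perfect fifth: F# → B. In E minor, B is scale degree 5, i.e. V.

V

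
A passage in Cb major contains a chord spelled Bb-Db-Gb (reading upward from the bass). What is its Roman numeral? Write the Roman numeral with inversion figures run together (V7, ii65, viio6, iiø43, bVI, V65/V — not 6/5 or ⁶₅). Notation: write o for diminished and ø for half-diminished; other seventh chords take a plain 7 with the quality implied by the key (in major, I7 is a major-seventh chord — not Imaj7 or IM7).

V6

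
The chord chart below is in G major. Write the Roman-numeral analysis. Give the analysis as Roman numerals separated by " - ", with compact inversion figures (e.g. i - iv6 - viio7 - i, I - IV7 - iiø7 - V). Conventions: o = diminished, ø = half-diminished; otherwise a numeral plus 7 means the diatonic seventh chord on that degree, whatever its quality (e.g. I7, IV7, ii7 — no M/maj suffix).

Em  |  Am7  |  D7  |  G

Em: root E is the submediant; minor triad there is vi.
Am7: root A is the supertonic; minor seventh chord there is ii7.
D7: dominant seventh chord on D = scale degree 5 → V7.
G has root G, degree 1 in G major, so I.

vi - ii7 - V7 - I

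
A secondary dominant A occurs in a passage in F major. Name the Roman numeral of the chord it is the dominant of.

vi

The chord is a major triad on A.
A dominant resolves down a perfect fifth: A → D. In F major, D is scale degree 6, i.e. vi.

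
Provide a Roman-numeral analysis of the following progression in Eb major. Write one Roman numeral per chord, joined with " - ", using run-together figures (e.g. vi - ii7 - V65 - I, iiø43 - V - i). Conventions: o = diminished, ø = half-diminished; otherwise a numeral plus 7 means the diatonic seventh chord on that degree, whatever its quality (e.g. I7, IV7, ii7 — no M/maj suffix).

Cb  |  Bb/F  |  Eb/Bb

Cb: major triad on Cb — chromatic; bVI (borrowed from the parallel minor).
Bb/F has root Bb, degree 5 in Eb major, so V64.
Eb/Bb: major triad on Eb = scale degree 1 → I64.

bVI - V64 - I64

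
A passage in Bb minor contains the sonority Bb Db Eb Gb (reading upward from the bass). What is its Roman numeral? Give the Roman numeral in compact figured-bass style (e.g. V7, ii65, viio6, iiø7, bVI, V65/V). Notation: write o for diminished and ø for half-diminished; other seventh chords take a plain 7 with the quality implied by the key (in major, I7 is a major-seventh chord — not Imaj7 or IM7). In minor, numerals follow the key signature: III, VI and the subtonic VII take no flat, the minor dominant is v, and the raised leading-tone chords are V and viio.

iv43

The pitches Eb-Gb-Bb-Db form a minor seventh chord rooted on Eb.
In Bb minor, Eb is the subdominant; the diatonic minor seventh chord there is iv7.
With Bb in the bass the chord is in second inversion, so the figured bass is 43.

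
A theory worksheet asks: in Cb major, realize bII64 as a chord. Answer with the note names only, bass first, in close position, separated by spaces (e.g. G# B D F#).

Abb Dbb Fb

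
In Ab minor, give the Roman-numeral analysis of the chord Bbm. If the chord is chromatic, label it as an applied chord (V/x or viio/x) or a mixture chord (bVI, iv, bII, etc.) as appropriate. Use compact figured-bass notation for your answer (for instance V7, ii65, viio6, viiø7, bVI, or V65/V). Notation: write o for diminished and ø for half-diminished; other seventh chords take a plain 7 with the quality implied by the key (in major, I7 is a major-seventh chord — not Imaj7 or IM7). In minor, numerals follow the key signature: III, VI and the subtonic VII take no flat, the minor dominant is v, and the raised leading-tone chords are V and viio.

ii

Stacked in thirds the chord is Bb-Db-F: a minor triad on Bb.
Bb is the second degree of Ab minor. This is the minor supertonic, borrowed from the parallel major (the Dorian ii).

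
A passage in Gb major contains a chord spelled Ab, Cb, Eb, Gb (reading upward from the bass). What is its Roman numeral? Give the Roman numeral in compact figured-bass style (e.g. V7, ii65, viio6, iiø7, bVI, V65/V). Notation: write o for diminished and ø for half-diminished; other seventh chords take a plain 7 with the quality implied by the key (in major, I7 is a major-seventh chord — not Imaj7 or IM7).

Stacked in thirds the chord is Ab-Cb-Eb-Gb: a minor seventh chord on Ab.
Ab is scale degree 2 in Gb major, and a minor seventh chord on that degree is written ii7.

ii7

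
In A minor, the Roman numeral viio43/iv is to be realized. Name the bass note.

G

The applied chord viio43/iv is rooted on C#: C#-E-G-Bb.
The figure 43 means second inversion — the fifth is in the bass.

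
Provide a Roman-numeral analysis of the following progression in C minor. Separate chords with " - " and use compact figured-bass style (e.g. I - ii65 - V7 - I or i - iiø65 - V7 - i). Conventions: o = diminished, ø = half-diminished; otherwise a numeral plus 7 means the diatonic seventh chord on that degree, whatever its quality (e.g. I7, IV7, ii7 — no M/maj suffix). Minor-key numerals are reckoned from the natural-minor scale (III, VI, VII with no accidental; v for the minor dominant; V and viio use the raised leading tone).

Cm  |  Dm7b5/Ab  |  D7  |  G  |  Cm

i - iiø43 - V7/V - V - i

Cm has root C, degree 1 in C minor, so i.
Dm7b5/Ab: root D is the supertonic; half-diminished seventh chord there is iiø43.
D7 is the secondary dominant of V (dominant seventh chord on D): V7/V.
G has root G, degree 5 in C minor, so V.
Cm has root C, degree 1 in C minor, so i.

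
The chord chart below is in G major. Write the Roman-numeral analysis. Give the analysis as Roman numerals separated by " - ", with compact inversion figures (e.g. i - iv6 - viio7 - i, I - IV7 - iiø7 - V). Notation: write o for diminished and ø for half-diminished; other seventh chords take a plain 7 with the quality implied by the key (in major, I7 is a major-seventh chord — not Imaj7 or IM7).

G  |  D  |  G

G: major triad on G = scale degree 1 → I.
D has root D, degree 5 in G major, so V.
G: major triad on G = scale degree 1 → I.

I - V - I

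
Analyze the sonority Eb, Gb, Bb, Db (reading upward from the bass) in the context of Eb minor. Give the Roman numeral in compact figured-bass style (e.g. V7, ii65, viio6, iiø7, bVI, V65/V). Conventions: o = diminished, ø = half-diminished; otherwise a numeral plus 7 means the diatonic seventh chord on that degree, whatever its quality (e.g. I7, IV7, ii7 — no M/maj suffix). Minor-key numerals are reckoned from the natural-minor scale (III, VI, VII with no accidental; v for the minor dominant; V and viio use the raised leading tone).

Stacked in thirds the chord is Eb-Gb-Bb-Db: a minor seventh chord on Eb.
Eb is scale degree 1 in Eb minor, and a minor seventh chord on that degree is written i7.

i7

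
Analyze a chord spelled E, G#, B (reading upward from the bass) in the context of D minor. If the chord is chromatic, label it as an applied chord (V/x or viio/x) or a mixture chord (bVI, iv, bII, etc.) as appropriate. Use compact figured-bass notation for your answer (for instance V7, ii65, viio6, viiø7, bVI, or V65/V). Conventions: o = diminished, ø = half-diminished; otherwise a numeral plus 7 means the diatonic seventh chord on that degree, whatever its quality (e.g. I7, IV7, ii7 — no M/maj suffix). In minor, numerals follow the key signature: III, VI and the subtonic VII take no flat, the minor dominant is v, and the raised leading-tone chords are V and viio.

The pitches E-G#-B form a major triad rooted on E.
E is not a diatonic chord root with this quality in D minor, but it lies a perfect fifth above A (V), so the chord functions as an applied dominant of V.

V/V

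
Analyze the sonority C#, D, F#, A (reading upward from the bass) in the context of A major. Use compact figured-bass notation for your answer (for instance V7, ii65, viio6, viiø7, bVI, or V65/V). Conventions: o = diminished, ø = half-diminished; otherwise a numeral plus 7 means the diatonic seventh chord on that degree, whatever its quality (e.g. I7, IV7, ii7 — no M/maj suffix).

Stacked in thirds the chord is D-F#-A-C#: a major seventh chord on D.
D is scale degree 4 in A major, and a major seventh chord on that degree is written IV7.
With C# in the bass the chord is in third inversion, so the figured bass is 42.

IV42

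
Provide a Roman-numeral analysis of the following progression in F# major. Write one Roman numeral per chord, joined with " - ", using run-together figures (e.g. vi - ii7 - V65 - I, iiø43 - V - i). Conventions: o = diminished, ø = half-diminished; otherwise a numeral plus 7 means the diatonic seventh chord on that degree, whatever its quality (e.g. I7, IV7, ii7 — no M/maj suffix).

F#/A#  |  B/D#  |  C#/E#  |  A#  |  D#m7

I6 - IV6 - V6 - V/vi - vi7

F#/A# has root F#, degree 1 in F# major, so I6.
B/D# has root B, degree 4 in F# major, so IV6.
C#/E#: root C# is the dominant; major triad there is V6.
A#: a major triad on A#, the applied dominant of vi → V/vi.
D#m7: minor seventh chord on D# = scale degree 6 → vi7.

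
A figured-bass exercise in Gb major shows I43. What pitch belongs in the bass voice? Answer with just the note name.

I in Gb major has root Gb; the chord is Gb-Bb-Db-F.
The figure 43 means second inversion — the fifth is in the bass.

Db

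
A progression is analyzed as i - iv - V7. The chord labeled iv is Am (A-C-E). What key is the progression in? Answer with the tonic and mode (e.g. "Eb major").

E minor

The anchor chord is a minor triad on A, labeled iv.
If A is scale degree 4 and the mode makes that degree carry a minor triad, the tonic is E and the mode is minor.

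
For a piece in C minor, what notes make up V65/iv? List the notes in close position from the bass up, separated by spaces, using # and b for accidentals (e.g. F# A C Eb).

The slash means an applied dominant: we want the dominant of iv. In C minor, iv is F minor, and its dominant is built on C.
Building a dominant seventh chord on C gives C-E-G-Bb.
The figured bass 65 indicates first inversion, placing the third (E) in the bass: E-G-Bb-C.

E G Bb C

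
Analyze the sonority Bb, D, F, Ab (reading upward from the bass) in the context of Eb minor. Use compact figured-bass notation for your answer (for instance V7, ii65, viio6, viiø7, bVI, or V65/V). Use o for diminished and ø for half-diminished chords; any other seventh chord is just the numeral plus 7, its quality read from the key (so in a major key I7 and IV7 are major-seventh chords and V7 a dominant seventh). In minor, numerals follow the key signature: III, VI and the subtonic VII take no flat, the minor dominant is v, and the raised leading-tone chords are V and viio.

V7

The pitches Bb-D-F-Ab form a dominant seventh chord rooted on Bb.
In Eb minor, Bb is the dominant; the diatonic dominant seventh chord there is V7.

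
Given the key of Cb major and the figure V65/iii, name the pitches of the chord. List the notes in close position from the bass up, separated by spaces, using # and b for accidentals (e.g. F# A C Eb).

V65/iii is a secondary dominant — the dominant seventh of iii. iii in Cb major is Eb, so the applied chord's root is Bb, a perfect fifth above.
Building a dominant seventh chord on Bb gives Bb-D-F-Ab.
The figured bass 65 indicates first inversion, placing the third (D) in the bass: D-F-Ab-Bb.

D F Ab Bb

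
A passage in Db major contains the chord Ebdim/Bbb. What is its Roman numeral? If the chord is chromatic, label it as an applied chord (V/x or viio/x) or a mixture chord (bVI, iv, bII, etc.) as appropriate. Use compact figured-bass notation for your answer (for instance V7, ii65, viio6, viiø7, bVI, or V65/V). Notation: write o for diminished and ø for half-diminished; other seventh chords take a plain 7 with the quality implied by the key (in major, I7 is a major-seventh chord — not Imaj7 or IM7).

iio64

The pitches Eb-Gb-Bbb form a diminished triad rooted on Eb.
Eb is the second degree of Db major. This is the diminished supertonic triad, borrowed from the parallel minor.
With Bbb in the bass the chord is in second inversion, so the figured bass is 64.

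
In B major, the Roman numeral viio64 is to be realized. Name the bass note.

E

viio in B major has root A#; the chord is A#-C#-E.
The figure 64 means second inversion — the fifth is in the bass.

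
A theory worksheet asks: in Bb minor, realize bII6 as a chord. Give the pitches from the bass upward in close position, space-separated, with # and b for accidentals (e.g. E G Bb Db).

Eb Gb Cb

Scale degree 2 in Bb minor is C; lowering it a half step gives Cb. bII6 is the Neapolitan sixth — a major triad on the lowered second degree, here in its customary first inversion.
So the chord is Cb-Eb-Gb, a major triad.
With the 6 figure the chord is in first inversion; from the bass Eb upward in close position it reads Eb-Gb-Cb.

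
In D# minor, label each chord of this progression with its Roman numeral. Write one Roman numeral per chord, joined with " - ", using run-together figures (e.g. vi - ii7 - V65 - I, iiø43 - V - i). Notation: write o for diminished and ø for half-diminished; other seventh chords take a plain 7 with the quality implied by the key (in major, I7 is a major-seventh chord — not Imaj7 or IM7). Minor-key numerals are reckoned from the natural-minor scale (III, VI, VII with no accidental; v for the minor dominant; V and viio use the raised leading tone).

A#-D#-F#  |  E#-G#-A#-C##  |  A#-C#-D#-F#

i64 - V43 - i43

A#-D#-F# has root D#, degree 1 in D# minor, so i64.
E#-G#-A#-C## has root A#, degree 5 in D# minor, so V43.
A#-C#-D#-F#: minor seventh chord on D# = scale degree 1 → i43.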